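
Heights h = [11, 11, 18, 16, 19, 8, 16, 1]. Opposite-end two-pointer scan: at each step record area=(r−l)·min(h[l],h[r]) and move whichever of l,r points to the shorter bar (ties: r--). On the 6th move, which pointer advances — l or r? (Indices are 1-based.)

l

l=1 r=8: min(11,1)*7=7 best=7 *, r--
l=1 r=7: min(11,16)*6=66 best=66 *, l++
l=2 r=7: min(11,16)*5=55 best=66, l++
l=3 r=7: min(18,16)*4=64 best=66, r--
l=3 r=6: min(18,8)*3=24 best=66, r--
l=3 r=5: min(18,19)*2=36 best=66, l++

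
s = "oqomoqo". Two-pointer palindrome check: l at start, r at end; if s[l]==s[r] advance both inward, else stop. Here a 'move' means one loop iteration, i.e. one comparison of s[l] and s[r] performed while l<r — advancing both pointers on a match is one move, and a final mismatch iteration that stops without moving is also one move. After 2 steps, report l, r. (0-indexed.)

l=0 r=6: 'o'=='o', l++,r--
l=1 r=5: 'q'=='q', l++,r--

l=2, r=4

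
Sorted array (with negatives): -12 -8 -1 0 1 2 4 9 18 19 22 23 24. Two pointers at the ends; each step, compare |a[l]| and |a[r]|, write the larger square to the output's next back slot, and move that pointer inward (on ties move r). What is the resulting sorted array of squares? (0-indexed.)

l=0 r=12: |-12|<=|24| out[12]=576, r--
l=0 r=11: |-12|<=|23| out[11]=529, r--
l=0 r=10: |-12|<=|22| out[10]=484, r--
l=0 r=9: |-12|<=|19| out[9]=361, r--
l=0 r=8: |-12|<=|18| out[8]=324, r--
l=0 r=7: |-12|>|9| out[7]=144, l++
l=1 r=7: |-8|<=|9| out[6]=81, r--
l=1 r=6: |-8|>|4| out[5]=64, l++
l=2 r=6: |-1|<=|4| out[4]=16, r--
l=2 r=5: |-1|<=|2| out[3]=4, r--
l=2 r=4: |-1|<=|1| out[2]=1, r--
l=2 r=3: |-1|>|0| out[1]=1, l++
l=3 r=3: |0|<=|0| out[0]=0, r--

[0, 1, 1, 4, 16, 64, 81, 144, 324, 361, 484, 529, 576]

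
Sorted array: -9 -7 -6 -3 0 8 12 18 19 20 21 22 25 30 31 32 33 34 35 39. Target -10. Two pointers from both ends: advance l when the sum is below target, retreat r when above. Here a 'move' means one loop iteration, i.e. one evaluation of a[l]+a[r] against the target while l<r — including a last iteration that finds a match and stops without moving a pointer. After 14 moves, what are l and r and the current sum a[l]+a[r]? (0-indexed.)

l=0 r=19: -9+39=30 >-10, r--
l=0 r=18: -9+35=26 >-10, r--
l=0 r=17: -9+34=25 >-10, r--
l=0 r=16: -9+33=24 >-10, r--
l=0 r=15: -9+32=23 >-10, r--
l=0 r=14: -9+31=22 >-10, r--
l=0 r=13: -9+30=21 >-10, r--
l=0 r=12: -9+25=16 >-10, r--
l=0 r=11: -9+22=13 >-10, r--
l=0 r=10: -9+21=12 >-10, r--
l=0 r=9: -9+20=11 >-10, r--
l=0 r=8: -9+19=10 >-10, r--
l=0 r=7: -9+18=9 >-10, r--
l=0 r=6: -9+12=3 >-10, r--

l=0, r=5, sum=-1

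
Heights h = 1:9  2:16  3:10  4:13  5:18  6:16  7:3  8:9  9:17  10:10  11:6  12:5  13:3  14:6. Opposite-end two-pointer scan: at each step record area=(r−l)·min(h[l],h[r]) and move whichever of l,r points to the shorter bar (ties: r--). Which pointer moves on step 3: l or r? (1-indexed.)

l=1 r=14: min(9,6)*13=78 best=78 *, r--
l=1 r=13: min(9,3)*12=36 best=78, r--
l=1 r=12: min(9,5)*11=55 best=78, r--

r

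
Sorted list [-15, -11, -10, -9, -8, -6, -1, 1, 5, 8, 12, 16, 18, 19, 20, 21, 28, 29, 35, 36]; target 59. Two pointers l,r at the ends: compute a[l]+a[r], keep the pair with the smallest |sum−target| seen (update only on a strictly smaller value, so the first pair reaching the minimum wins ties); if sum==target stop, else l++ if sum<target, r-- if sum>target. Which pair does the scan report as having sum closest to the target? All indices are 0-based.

[0,19] -15+36=21 d=38 * → l++
[1,19] -11+36=25 d=34 * → l++
[2,19] -10+36=26 d=33 * → l++
[3,19] -9+36=27 d=32 * → l++
[4,19] -8+36=28 d=31 * → l++
[5,19] -6+36=30 d=29 * → l++
[6,19] -1+36=35 d=24 * → l++
[7,19] 1+36=37 d=22 * → l++
[8,19] 5+36=41 d=18 * → l++
[9,19] 8+36=44 d=15 * → l++
[10,19] 12+36=48 d=11 * → l++
[11,19] 16+36=52 d=7 * → l++
[12,19] 18+36=54 d=5 * → l++
[13,19] 19+36=55 d=4 * → l++
[14,19] 20+36=56 d=3 * → l++
[15,19] 21+36=57 d=2 * → l++
[16,19] 28+36=64 d=5 → r--
[16,18] 28+35=63 d=4 → r--
[16,17] 28+29=57 d=2 → l++

pair (21, 36) with sum 57 (|Δ|=2)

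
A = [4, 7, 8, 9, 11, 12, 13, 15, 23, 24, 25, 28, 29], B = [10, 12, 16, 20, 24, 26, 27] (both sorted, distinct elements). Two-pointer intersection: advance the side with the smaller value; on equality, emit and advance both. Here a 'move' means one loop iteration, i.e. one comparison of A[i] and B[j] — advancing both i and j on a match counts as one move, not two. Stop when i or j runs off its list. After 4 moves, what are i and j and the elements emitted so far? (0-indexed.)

[i=0,j=0] 4<10 → i++
[i=1,j=0] 7<10 → i++
[i=2,j=0] 8<10 → i++
[i=3,j=0] 9<10 → i++

i=4, j=0, emitted=[]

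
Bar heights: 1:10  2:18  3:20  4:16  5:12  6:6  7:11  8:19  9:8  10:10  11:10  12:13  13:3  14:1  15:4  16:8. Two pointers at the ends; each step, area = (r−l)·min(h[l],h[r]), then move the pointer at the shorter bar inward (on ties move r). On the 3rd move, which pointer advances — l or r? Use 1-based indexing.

l=1 r=16: min(10,8)*15=120 best=120 *, r--
l=1 r=15: min(10,4)*14=56 best=120, r--
l=1 r=14: min(10,1)*13=13 best=120, r--

r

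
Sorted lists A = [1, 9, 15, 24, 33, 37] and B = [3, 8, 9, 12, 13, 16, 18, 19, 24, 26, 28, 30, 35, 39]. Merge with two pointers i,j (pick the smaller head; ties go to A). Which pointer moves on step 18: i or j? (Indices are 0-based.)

i=0 j=0: A[i]=1<=B[j]=3 take 1, i++
i=1 j=0: A[i]=9>B[j]=3 take 3, j++
i=1 j=1: A[i]=9>B[j]=8 take 8, j++
i=1 j=2: A[i]=9<=B[j]=9 take 9, i++
i=2 j=2: A[i]=15>B[j]=9 take 9, j++
i=2 j=3: A[i]=15>B[j]=12 take 12, j++
i=2 j=4: A[i]=15>B[j]=13 take 13, j++
i=2 j=5: A[i]=15<=B[j]=16 take 15, i++
i=3 j=5: A[i]=24>B[j]=16 take 16, j++
i=3 j=6: A[i]=24>B[j]=18 take 18, j++
i=3 j=7: A[i]=24>B[j]=19 take 19, j++
i=3 j=8: A[i]=24<=B[j]=24 take 24, i++
i=4 j=8: A[i]=33>B[j]=24 take 24, j++
i=4 j=9: A[i]=33>B[j]=26 take 26, j++
i=4 j=10: A[i]=33>B[j]=28 take 28, j++
i=4 j=11: A[i]=33>B[j]=30 take 30, j++
i=4 j=12: A[i]=33<=B[j]=35 take 33, i++
i=5 j=12: A[i]=37>B[j]=35 take 35, j++

j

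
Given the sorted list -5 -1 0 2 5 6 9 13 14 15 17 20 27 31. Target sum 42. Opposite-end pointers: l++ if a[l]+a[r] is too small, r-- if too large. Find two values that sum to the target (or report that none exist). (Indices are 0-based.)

l=0 r=13: -5+31=26 <42, l++
l=1 r=13: -1+31=30 <42, l++
l=2 r=13: 0+31=31 <42, l++
l=3 r=13: 2+31=33 <42, l++
l=4 r=13: 5+31=36 <42, l++
l=5 r=13: 6+31=37 <42, l++
l=6 r=13: 9+31=40 <42, l++
l=7 r=13: 13+31=44 >42, r--
l=7 r=12: 13+27=40 <42, l++
l=8 r=12: 14+27=41 <42, l++
l=9 r=12: 15+27=42, found

(15, 27)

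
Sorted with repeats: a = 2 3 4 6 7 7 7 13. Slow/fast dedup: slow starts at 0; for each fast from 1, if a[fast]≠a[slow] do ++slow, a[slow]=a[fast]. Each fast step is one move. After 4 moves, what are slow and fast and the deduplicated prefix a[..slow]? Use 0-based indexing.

slow=4, fast=5, prefix=[2, 3, 4, 6, 7]

(s=0,f=1) a[fast]=3≠a[slow]=2 write a[1]=3 → slow++,fast++
(s=1,f=2) a[fast]=4≠a[slow]=3 write a[2]=4 → slow++,fast++
(s=2,f=3) a[fast]=6≠a[slow]=4 write a[3]=6 → slow++,fast++
(s=3,f=4) a[fast]=7≠a[slow]=6 write a[4]=7 → slow++,fast++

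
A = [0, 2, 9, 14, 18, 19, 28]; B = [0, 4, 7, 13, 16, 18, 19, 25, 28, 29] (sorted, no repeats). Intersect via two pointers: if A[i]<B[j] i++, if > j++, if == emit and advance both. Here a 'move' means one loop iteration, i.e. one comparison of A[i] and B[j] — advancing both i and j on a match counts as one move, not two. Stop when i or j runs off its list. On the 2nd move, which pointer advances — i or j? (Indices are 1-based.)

i

i=1 j=1: 0==0 emit, i++,j++
i=2 j=2: 2<4, i++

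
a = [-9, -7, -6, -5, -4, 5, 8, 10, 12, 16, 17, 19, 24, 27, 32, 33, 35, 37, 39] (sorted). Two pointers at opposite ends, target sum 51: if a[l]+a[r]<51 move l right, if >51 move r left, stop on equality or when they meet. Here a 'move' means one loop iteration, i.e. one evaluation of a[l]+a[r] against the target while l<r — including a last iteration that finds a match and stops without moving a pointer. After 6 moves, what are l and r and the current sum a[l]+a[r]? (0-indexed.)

l=6, r=18, sum=47

[0,18] -9+39=30 <51 → l++
[1,18] -7+39=32 <51 → l++
[2,18] -6+39=33 <51 → l++
[3,18] -5+39=34 <51 → l++
[4,18] -4+39=35 <51 → l++
[5,18] 5+39=44 <51 → l++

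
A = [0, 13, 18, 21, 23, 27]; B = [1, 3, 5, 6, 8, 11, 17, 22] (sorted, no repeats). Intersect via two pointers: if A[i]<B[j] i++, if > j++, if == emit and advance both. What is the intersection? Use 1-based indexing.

intersection = []

[i=1,j=1] 0<1 → i++
[i=2,j=1] 13>1 → j++
[i=2,j=2] 13>3 → j++
[i=2,j=3] 13>5 → j++
[i=2,j=4] 13>6 → j++
[i=2,j=5] 13>8 → j++
[i=2,j=6] 13>11 → j++
[i=2,j=7] 13<17 → i++
[i=3,j=7] 18>17 → j++
[i=3,j=8] 18<22 → i++
[i=4,j=8] 21<22 → i++
[i=5,j=8] 23>22 → j++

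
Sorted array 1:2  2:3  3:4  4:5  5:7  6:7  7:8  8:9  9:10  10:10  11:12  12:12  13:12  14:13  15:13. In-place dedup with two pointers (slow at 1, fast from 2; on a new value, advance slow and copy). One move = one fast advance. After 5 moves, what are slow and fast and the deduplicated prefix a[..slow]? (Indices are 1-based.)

(s=1,f=2) a[fast]=3≠a[slow]=2 write a[2]=3 → slow++,fast++
(s=2,f=3) a[fast]=4≠a[slow]=3 write a[3]=4 → slow++,fast++
(s=3,f=4) a[fast]=5≠a[slow]=4 write a[4]=5 → slow++,fast++
(s=4,f=5) a[fast]=7≠a[slow]=5 write a[5]=7 → slow++,fast++
(s=5,f=6) a[fast]=7=a[slow] dup → fast++

slow=5, fast=7, prefix=[2, 3, 4, 5, 7]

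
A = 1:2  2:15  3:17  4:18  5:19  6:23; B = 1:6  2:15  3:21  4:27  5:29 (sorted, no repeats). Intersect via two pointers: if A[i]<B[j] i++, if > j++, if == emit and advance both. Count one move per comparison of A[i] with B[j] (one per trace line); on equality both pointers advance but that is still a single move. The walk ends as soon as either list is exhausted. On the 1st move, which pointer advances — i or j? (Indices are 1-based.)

[i=1,j=1] 2<6 → i++

i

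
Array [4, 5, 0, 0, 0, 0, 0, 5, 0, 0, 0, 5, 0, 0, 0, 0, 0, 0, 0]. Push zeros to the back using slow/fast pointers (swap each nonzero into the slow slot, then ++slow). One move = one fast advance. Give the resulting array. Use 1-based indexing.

[4, 5, 5, 5, 0, 0, 0, 0, 0, 0, 0, 0, 0, 0, 0, 0, 0, 0, 0]

slow=1 fast=1: a[fast]=4≠0 swap→a[1]=4, slow++,fast++
slow=2 fast=2: a[fast]=5≠0 swap→a[2]=5, slow++,fast++
slow=3 fast=3: a[fast]=0, fast++
slow=3 fast=4: a[fast]=0, fast++
slow=3 fast=5: a[fast]=0, fast++
slow=3 fast=6: a[fast]=0, fast++
slow=3 fast=7: a[fast]=0, fast++
slow=3 fast=8: a[fast]=5≠0 swap→a[3]=5, slow++,fast++
slow=4 fast=9: a[fast]=0, fast++
slow=4 fast=10: a[fast]=0, fast++
slow=4 fast=11: a[fast]=0, fast++
slow=4 fast=12: a[fast]=5≠0 swap→a[4]=5, slow++,fast++
slow=5 fast=13: a[fast]=0, fast++
slow=5 fast=14: a[fast]=0, fast++
slow=5 fast=15: a[fast]=0, fast++
slow=5 fast=16: a[fast]=0, fast++
slow=5 fast=17: a[fast]=0, fast++
slow=5 fast=18: a[fast]=0, fast++
slow=5 fast=19: a[fast]=0, fast++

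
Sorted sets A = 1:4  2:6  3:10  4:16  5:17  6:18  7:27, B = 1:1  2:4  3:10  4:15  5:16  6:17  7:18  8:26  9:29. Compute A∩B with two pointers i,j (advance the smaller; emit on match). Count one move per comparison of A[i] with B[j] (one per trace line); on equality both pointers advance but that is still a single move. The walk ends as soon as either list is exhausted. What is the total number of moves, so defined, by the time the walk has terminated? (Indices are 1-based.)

10 moves

[i=1,j=1] 4>1 → j++
[i=1,j=2] 4==4 emit → i++,j++
[i=2,j=3] 6<10 → i++
[i=3,j=3] 10==10 emit → i++,j++
[i=4,j=4] 16>15 → j++
[i=4,j=5] 16==16 emit → i++,j++
[i=5,j=6] 17==17 emit → i++,j++
[i=6,j=7] 18==18 emit → i++,j++
[i=7,j=8] 27>26 → j++
[i=7,j=9] 27<29 → i++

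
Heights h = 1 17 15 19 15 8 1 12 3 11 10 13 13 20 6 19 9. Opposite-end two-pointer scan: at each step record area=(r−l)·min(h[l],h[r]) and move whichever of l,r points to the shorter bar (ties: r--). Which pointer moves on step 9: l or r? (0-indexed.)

l

l=0 r=16: min(1,9)*16=16 best=16 *, l++
l=1 r=16: min(17,9)*15=135 best=135 *, r--
l=1 r=15: min(17,19)*14=238 best=238 *, l++
l=2 r=15: min(15,19)*13=195 best=238, l++
l=3 r=15: min(19,19)*12=228 best=238, r--
l=3 r=14: min(19,6)*11=66 best=238, r--
l=3 r=13: min(19,20)*10=190 best=238, l++
l=4 r=13: min(15,20)*9=135 best=238, l++
l=5 r=13: min(8,20)*8=64 best=238, l++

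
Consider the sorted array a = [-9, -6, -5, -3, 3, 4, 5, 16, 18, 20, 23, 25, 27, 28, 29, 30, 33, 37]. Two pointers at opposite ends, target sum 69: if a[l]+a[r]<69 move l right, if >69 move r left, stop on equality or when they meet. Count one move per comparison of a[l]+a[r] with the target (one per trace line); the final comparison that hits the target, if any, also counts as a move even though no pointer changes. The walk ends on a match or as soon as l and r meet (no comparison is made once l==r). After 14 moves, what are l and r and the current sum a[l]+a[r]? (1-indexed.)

[1,18] -9+37=28 <69 → l++
[2,18] -6+37=31 <69 → l++
[3,18] -5+37=32 <69 → l++
[4,18] -3+37=34 <69 → l++
[5,18] 3+37=40 <69 → l++
[6,18] 4+37=41 <69 → l++
[7,18] 5+37=42 <69 → l++
[8,18] 16+37=53 <69 → l++
[9,18] 18+37=55 <69 → l++
[10,18] 20+37=57 <69 → l++
[11,18] 23+37=60 <69 → l++
[12,18] 25+37=62 <69 → l++
[13,18] 27+37=64 <69 → l++
[14,18] 28+37=65 <69 → l++

l=15, r=18, sum=66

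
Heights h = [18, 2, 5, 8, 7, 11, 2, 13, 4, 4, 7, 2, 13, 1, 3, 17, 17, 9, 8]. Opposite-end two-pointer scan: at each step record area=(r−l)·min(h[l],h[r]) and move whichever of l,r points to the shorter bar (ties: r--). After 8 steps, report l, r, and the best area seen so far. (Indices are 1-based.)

l=1 r=19: min(18,8)*18=144 best=144 *, r--
l=1 r=18: min(18,9)*17=153 best=153 *, r--
l=1 r=17: min(18,17)*16=272 best=272 *, r--
l=1 r=16: min(18,17)*15=255 best=272, r--
l=1 r=15: min(18,3)*14=42 best=272, r--
l=1 r=14: min(18,1)*13=13 best=272, r--
l=1 r=13: min(18,13)*12=156 best=272, r--
l=1 r=12: min(18,2)*11=22 best=272, r--

l=1, r=11, best area=272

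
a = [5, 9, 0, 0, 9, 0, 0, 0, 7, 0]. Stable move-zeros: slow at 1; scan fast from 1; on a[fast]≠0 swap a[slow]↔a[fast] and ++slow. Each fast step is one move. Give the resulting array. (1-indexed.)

(s=1,f=1) a[fast]=5≠0 swap→a[1]=5 → slow++,fast++
(s=2,f=2) a[fast]=9≠0 swap→a[2]=9 → slow++,fast++
(s=3,f=3) a[fast]=0 → fast++
(s=3,f=4) a[fast]=0 → fast++
(s=3,f=5) a[fast]=9≠0 swap→a[3]=9 → slow++,fast++
(s=4,f=6) a[fast]=0 → fast++
(s=4,f=7) a[fast]=0 → fast++
(s=4,f=8) a[fast]=0 → fast++
(s=4,f=9) a[fast]=7≠0 swap→a[4]=7 → slow++,fast++
(s=5,f=10) a[fast]=0 → fast++

[5, 9, 9, 7, 0, 0, 0, 0, 0, 0]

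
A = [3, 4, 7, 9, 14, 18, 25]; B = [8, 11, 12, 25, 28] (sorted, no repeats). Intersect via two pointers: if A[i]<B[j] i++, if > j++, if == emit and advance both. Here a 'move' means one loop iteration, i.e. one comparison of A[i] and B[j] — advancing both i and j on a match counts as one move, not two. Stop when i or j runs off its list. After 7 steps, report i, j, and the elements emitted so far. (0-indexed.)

[i=0,j=0] 3<8 → i++
[i=1,j=0] 4<8 → i++
[i=2,j=0] 7<8 → i++
[i=3,j=0] 9>8 → j++
[i=3,j=1] 9<11 → i++
[i=4,j=1] 14>11 → j++
[i=4,j=2] 14>12 → j++

i=4, j=3, emitted=[]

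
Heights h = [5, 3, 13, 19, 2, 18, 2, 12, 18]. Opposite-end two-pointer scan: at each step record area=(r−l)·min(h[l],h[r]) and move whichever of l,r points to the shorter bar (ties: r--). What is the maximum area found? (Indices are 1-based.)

[1,9] min(5,18)*8=40 best=40 * → l++
[2,9] min(3,18)*7=21 best=40 → l++
[3,9] min(13,18)*6=78 best=78 * → l++
[4,9] min(19,18)*5=90 best=90 * → r--
[4,8] min(19,12)*4=48 best=90 → r--
[4,7] min(19,2)*3=6 best=90 → r--
[4,6] min(19,18)*2=36 best=90 → r--
[4,5] min(19,2)*1=2 best=90 → r--

max area = 90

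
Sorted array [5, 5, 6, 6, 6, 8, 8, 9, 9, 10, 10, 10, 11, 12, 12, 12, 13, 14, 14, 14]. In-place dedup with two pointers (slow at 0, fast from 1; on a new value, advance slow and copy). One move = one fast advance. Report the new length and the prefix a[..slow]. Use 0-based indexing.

length 9; prefix = [5, 6, 8, 9, 10, 11, 12, 13, 14]

slow=0 fast=1: a[fast]=5=a[slow] dup, fast++
slow=0 fast=2: a[fast]=6≠a[slow]=5 write a[1]=6, slow++,fast++
slow=1 fast=3: a[fast]=6=a[slow] dup, fast++
slow=1 fast=4: a[fast]=6=a[slow] dup, fast++
slow=1 fast=5: a[fast]=8≠a[slow]=6 write a[2]=8, slow++,fast++
slow=2 fast=6: a[fast]=8=a[slow] dup, fast++
slow=2 fast=7: a[fast]=9≠a[slow]=8 write a[3]=9, slow++,fast++
slow=3 fast=8: a[fast]=9=a[slow] dup, fast++
slow=3 fast=9: a[fast]=10≠a[slow]=9 write a[4]=10, slow++,fast++
slow=4 fast=10: a[fast]=10=a[slow] dup, fast++
slow=4 fast=11: a[fast]=10=a[slow] dup, fast++
slow=4 fast=12: a[fast]=11≠a[slow]=10 write a[5]=11, slow++,fast++
slow=5 fast=13: a[fast]=12≠a[slow]=11 write a[6]=12, slow++,fast++
slow=6 fast=14: a[fast]=12=a[slow] dup, fast++
slow=6 fast=15: a[fast]=12=a[slow] dup, fast++
slow=6 fast=16: a[fast]=13≠a[slow]=12 write a[7]=13, slow++,fast++
slow=7 fast=17: a[fast]=14≠a[slow]=13 write a[8]=14, slow++,fast++
slow=8 fast=18: a[fast]=14=a[slow] dup, fast++
slow=8 fast=19: a[fast]=14=a[slow] dup, fast++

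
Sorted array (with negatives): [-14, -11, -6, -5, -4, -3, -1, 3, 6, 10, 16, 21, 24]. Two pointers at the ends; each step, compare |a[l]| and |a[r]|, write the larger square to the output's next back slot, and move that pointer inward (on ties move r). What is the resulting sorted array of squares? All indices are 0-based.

l=0 r=12: |-14|<=|24| out[12]=576, r--
l=0 r=11: |-14|<=|21| out[11]=441, r--
l=0 r=10: |-14|<=|16| out[10]=256, r--
l=0 r=9: |-14|>|10| out[9]=196, l++
l=1 r=9: |-11|>|10| out[8]=121, l++
l=2 r=9: |-6|<=|10| out[7]=100, r--
l=2 r=8: |-6|<=|6| out[6]=36, r--
l=2 r=7: |-6|>|3| out[5]=36, l++
l=3 r=7: |-5|>|3| out[4]=25, l++
l=4 r=7: |-4|>|3| out[3]=16, l++
l=5 r=7: |-3|<=|3| out[2]=9, r--
l=5 r=6: |-3|>|-1| out[1]=9, l++
l=6 r=6: |-1|<=|-1| out[0]=1, r--

[1, 9, 9, 16, 25, 36, 36, 100, 121, 196, 256, 441, 576]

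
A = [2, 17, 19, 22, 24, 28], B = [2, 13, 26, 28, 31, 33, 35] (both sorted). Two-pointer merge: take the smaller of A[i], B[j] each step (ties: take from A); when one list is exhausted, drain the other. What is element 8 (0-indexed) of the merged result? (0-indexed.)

i=0 j=0: A[i]=2<=B[j]=2 take 2, i++
i=1 j=0: A[i]=17>B[j]=2 take 2, j++
i=1 j=1: A[i]=17>B[j]=13 take 13, j++
i=1 j=2: A[i]=17<=B[j]=26 take 17, i++
i=2 j=2: A[i]=19<=B[j]=26 take 19, i++
i=3 j=2: A[i]=22<=B[j]=26 take 22, i++
i=4 j=2: A[i]=24<=B[j]=26 take 24, i++
i=5 j=2: A[i]=28>B[j]=26 take 26, j++
i=5 j=3: A[i]=28<=B[j]=28 take 28, i++
i=6 j=3: A done, take B[j]=28, j++
i=6 j=4: A done, take B[j]=31, j++
i=6 j=5: A done, take B[j]=33, j++
i=6 j=6: A done, take B[j]=35, j++

merged[8] = 28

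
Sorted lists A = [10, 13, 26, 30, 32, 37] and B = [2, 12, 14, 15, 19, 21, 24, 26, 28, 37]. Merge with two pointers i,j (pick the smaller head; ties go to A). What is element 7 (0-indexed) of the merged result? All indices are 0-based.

merged[7] = 21

i=0 j=0: A[i]=10>B[j]=2 take 2, j++
i=0 j=1: A[i]=10<=B[j]=12 take 10, i++
i=1 j=1: A[i]=13>B[j]=12 take 12, j++
i=1 j=2: A[i]=13<=B[j]=14 take 13, i++
i=2 j=2: A[i]=26>B[j]=14 take 14, j++
i=2 j=3: A[i]=26>B[j]=15 take 15, j++
i=2 j=4: A[i]=26>B[j]=19 take 19, j++
i=2 j=5: A[i]=26>B[j]=21 take 21, j++
i=2 j=6: A[i]=26>B[j]=24 take 24, j++
i=2 j=7: A[i]=26<=B[j]=26 take 26, i++
i=3 j=7: A[i]=30>B[j]=26 take 26, j++
i=3 j=8: A[i]=30>B[j]=28 take 28, j++
i=3 j=9: A[i]=30<=B[j]=37 take 30, i++
i=4 j=9: A[i]=32<=B[j]=37 take 32, i++
i=5 j=9: A[i]=37<=B[j]=37 take 37, i++
i=6 j=9: A done, take B[j]=37, j++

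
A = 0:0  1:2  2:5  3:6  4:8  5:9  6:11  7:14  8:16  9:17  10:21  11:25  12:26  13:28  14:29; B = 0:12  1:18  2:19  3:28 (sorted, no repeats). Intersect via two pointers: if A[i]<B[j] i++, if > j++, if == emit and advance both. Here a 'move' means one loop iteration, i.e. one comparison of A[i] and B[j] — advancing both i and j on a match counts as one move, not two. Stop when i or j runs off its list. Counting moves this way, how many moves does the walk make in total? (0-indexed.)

17 moves

i=0 j=0: 0<12, i++
i=1 j=0: 2<12, i++
i=2 j=0: 5<12, i++
i=3 j=0: 6<12, i++
i=4 j=0: 8<12, i++
i=5 j=0: 9<12, i++
i=6 j=0: 11<12, i++
i=7 j=0: 14>12, j++
i=7 j=1: 14<18, i++
i=8 j=1: 16<18, i++
i=9 j=1: 17<18, i++
i=10 j=1: 21>18, j++
i=10 j=2: 21>19, j++
i=10 j=3: 21<28, i++
i=11 j=3: 25<28, i++
i=12 j=3: 26<28, i++
i=13 j=3: 28==28 emit, i++,j++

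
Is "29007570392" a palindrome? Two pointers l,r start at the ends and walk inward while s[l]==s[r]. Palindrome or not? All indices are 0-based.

l=0 r=10: '2'=='2', l++,r--
l=1 r=9: '9'=='9', l++,r--
l=2 r=8: '0'!='3', stop

not a palindrome (mismatch at 2,8)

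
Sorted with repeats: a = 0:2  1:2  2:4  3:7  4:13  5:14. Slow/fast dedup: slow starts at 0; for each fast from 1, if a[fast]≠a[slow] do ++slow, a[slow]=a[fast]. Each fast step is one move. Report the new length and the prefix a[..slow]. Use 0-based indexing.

slow=0 fast=1: a[fast]=2=a[slow] dup, fast++
slow=0 fast=2: a[fast]=4≠a[slow]=2 write a[1]=4, slow++,fast++
slow=1 fast=3: a[fast]=7≠a[slow]=4 write a[2]=7, slow++,fast++
slow=2 fast=4: a[fast]=13≠a[slow]=7 write a[3]=13, slow++,fast++
slow=3 fast=5: a[fast]=14≠a[slow]=13 write a[4]=14, slow++,fast++

length 5; prefix = [2, 4, 7, 13, 14]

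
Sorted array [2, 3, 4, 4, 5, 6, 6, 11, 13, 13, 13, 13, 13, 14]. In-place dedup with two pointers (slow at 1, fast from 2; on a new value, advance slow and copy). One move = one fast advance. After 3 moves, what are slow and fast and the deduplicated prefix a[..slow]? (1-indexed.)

slow=1 fast=2: a[fast]=3≠a[slow]=2 write a[2]=3, slow++,fast++
slow=2 fast=3: a[fast]=4≠a[slow]=3 write a[3]=4, slow++,fast++
slow=3 fast=4: a[fast]=4=a[slow] dup, fast++

slow=3, fast=5, prefix=[2, 3, 4]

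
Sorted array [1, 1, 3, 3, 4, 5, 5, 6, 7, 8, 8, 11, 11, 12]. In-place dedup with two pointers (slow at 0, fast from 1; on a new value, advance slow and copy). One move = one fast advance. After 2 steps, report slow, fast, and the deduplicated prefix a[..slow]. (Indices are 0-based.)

(s=0,f=1) a[fast]=1=a[slow] dup → fast++
(s=0,f=2) a[fast]=3≠a[slow]=1 write a[1]=3 → slow++,fast++

slow=1, fast=3, prefix=[1, 3]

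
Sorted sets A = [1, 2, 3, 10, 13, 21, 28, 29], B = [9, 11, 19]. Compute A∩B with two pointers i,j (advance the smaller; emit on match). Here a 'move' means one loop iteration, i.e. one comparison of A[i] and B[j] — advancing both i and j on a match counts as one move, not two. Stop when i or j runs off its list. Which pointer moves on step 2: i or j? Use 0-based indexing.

i

[i=0,j=0] 1<9 → i++
[i=1,j=0] 2<9 → i++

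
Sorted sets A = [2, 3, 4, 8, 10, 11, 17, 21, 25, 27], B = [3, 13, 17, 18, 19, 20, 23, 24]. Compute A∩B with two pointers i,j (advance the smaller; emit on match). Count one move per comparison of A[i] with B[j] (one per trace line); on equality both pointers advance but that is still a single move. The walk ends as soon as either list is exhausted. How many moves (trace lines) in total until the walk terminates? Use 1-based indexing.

14 moves

[i=1,j=1] 2<3 → i++
[i=2,j=1] 3==3 emit → i++,j++
[i=3,j=2] 4<13 → i++
[i=4,j=2] 8<13 → i++
[i=5,j=2] 10<13 → i++
[i=6,j=2] 11<13 → i++
[i=7,j=2] 17>13 → j++
[i=7,j=3] 17==17 emit → i++,j++
[i=8,j=4] 21>18 → j++
[i=8,j=5] 21>19 → j++
[i=8,j=6] 21>20 → j++
[i=8,j=7] 21<23 → i++
[i=9,j=7] 25>23 → j++
[i=9,j=8] 25>24 → j++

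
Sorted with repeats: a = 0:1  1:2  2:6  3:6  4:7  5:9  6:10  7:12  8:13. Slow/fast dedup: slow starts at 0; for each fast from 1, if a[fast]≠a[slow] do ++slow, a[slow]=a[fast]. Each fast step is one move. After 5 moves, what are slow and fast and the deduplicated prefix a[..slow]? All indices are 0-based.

slow=4, fast=6, prefix=[1, 2, 6, 7, 9]

slow=0 fast=1: a[fast]=2≠a[slow]=1 write a[1]=2, slow++,fast++
slow=1 fast=2: a[fast]=6≠a[slow]=2 write a[2]=6, slow++,fast++
slow=2 fast=3: a[fast]=6=a[slow] dup, fast++
slow=2 fast=4: a[fast]=7≠a[slow]=6 write a[3]=7, slow++,fast++
slow=3 fast=5: a[fast]=9≠a[slow]=7 write a[4]=9, slow++,fast++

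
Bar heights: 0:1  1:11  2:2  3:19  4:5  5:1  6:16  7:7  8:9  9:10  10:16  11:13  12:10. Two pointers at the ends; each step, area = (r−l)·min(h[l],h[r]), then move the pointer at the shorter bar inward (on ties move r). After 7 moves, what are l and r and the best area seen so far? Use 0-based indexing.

l=3, r=8, best area=112

[0,12] min(1,10)*12=12 best=12 * → l++
[1,12] min(11,10)*11=110 best=110 * → r--
[1,11] min(11,13)*10=110 best=110 → l++
[2,11] min(2,13)*9=18 best=110 → l++
[3,11] min(19,13)*8=104 best=110 → r--
[3,10] min(19,16)*7=112 best=112 * → r--
[3,9] min(19,10)*6=60 best=112 → r--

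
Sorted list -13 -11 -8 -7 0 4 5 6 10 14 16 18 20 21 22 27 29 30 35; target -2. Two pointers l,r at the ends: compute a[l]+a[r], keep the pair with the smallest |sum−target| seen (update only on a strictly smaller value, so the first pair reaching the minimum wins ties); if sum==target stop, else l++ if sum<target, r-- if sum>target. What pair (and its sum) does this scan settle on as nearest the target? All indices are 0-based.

l=0 r=18: -13+35=22 d=24 *, r--
l=0 r=17: -13+30=17 d=19 *, r--
l=0 r=16: -13+29=16 d=18 *, r--
l=0 r=15: -13+27=14 d=16 *, r--
l=0 r=14: -13+22=9 d=11 *, r--
l=0 r=13: -13+21=8 d=10 *, r--
l=0 r=12: -13+20=7 d=9 *, r--
l=0 r=11: -13+18=5 d=7 *, r--
l=0 r=10: -13+16=3 d=5 *, r--
l=0 r=9: -13+14=1 d=3 *, r--
l=0 r=8: -13+10=-3 d=1 *, l++
l=1 r=8: -11+10=-1 d=1, r--
l=1 r=7: -11+6=-5 d=3, l++
l=2 r=7: -8+6=-2 d=0 *, stop

pair (-8, 6) with sum -2 (|Δ|=0)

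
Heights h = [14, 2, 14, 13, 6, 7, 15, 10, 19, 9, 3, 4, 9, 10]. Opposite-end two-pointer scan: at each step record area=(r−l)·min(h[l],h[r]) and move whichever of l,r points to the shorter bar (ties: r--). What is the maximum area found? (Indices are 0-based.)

max area = 130

l=0 r=13: min(14,10)*13=130 best=130 *, r--
l=0 r=12: min(14,9)*12=108 best=130, r--
l=0 r=11: min(14,4)*11=44 best=130, r--
l=0 r=10: min(14,3)*10=30 best=130, r--
l=0 r=9: min(14,9)*9=81 best=130, r--
l=0 r=8: min(14,19)*8=112 best=130, l++
l=1 r=8: min(2,19)*7=14 best=130, l++
l=2 r=8: min(14,19)*6=84 best=130, l++
l=3 r=8: min(13,19)*5=65 best=130, l++
l=4 r=8: min(6,19)*4=24 best=130, l++
l=5 r=8: min(7,19)*3=21 best=130, l++
l=6 r=8: min(15,19)*2=30 best=130, l++
l=7 r=8: min(10,19)*1=10 best=130, l++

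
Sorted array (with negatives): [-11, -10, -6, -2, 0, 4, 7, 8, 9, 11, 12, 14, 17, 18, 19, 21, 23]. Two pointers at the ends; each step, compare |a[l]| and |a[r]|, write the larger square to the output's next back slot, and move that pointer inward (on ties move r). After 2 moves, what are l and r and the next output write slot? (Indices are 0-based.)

l=0, r=14, next write slot=14

l=0 r=16: |-11|<=|23| out[16]=529, r--
l=0 r=15: |-11|<=|21| out[15]=441, r--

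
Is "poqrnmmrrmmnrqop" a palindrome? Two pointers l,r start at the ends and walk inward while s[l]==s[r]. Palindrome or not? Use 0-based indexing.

l=0 r=15: 'p'=='p', l++,r--
l=1 r=14: 'o'=='o', l++,r--
l=2 r=13: 'q'=='q', l++,r--
l=3 r=12: 'r'=='r', l++,r--
l=4 r=11: 'n'=='n', l++,r--
l=5 r=10: 'm'=='m', l++,r--
l=6 r=9: 'm'=='m', l++,r--
l=7 r=8: 'r'=='r', l++,r--

palindrome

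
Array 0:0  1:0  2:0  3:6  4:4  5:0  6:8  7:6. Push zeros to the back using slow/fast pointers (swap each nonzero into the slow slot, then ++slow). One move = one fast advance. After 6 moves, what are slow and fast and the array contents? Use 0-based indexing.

(s=0,f=0) a[fast]=0 → fast++
(s=0,f=1) a[fast]=0 → fast++
(s=0,f=2) a[fast]=0 → fast++
(s=0,f=3) a[fast]=6≠0 swap→a[0]=6 → slow++,fast++
(s=1,f=4) a[fast]=4≠0 swap→a[1]=4 → slow++,fast++
(s=2,f=5) a[fast]=0 → fast++

slow=2, fast=6, a=[6, 4, 0, 0, 0, 0, 8, 6]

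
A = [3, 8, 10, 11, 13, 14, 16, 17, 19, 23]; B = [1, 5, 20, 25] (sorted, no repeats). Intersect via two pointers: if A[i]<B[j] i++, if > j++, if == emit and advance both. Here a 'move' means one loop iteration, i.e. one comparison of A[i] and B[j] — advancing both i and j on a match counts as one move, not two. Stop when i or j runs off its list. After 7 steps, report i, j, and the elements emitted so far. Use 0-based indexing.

i=5, j=2, emitted=[]

i=0 j=0: 3>1, j++
i=0 j=1: 3<5, i++
i=1 j=1: 8>5, j++
i=1 j=2: 8<20, i++
i=2 j=2: 10<20, i++
i=3 j=2: 11<20, i++
i=4 j=2: 13<20, i++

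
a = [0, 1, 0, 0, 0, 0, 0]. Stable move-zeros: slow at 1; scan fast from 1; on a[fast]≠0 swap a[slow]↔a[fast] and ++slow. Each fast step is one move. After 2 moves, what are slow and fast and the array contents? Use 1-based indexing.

(s=1,f=1) a[fast]=0 → fast++
(s=1,f=2) a[fast]=1≠0 swap→a[1]=1 → slow++,fast++

slow=2, fast=3, a=[1, 0, 0, 0, 0, 0, 0]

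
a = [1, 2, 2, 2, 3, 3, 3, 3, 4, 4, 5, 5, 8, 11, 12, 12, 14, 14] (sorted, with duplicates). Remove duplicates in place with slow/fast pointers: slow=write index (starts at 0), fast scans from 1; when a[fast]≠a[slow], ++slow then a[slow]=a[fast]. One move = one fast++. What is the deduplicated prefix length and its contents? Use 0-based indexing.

length 9; prefix = [1, 2, 3, 4, 5, 8, 11, 12, 14]

slow=0 fast=1: a[fast]=2≠a[slow]=1 write a[1]=2, slow++,fast++
slow=1 fast=2: a[fast]=2=a[slow] dup, fast++
slow=1 fast=3: a[fast]=2=a[slow] dup, fast++
slow=1 fast=4: a[fast]=3≠a[slow]=2 write a[2]=3, slow++,fast++
slow=2 fast=5: a[fast]=3=a[slow] dup, fast++
slow=2 fast=6: a[fast]=3=a[slow] dup, fast++
slow=2 fast=7: a[fast]=3=a[slow] dup, fast++
slow=2 fast=8: a[fast]=4≠a[slow]=3 write a[3]=4, slow++,fast++
slow=3 fast=9: a[fast]=4=a[slow] dup, fast++
slow=3 fast=10: a[fast]=5≠a[slow]=4 write a[4]=5, slow++,fast++
slow=4 fast=11: a[fast]=5=a[slow] dup, fast++
slow=4 fast=12: a[fast]=8≠a[slow]=5 write a[5]=8, slow++,fast++
slow=5 fast=13: a[fast]=11≠a[slow]=8 write a[6]=11, slow++,fast++
slow=6 fast=14: a[fast]=12≠a[slow]=11 write a[7]=12, slow++,fast++
slow=7 fast=15: a[fast]=12=a[slow] dup, fast++
slow=7 fast=16: a[fast]=14≠a[slow]=12 write a[8]=14, slow++,fast++
slow=8 fast=17: a[fast]=14=a[slow] dup, fast++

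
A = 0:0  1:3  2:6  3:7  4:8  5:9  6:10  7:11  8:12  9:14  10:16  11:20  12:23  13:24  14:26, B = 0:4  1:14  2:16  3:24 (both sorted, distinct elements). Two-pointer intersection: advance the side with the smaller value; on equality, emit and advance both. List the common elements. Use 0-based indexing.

i=0 j=0: 0<4, i++
i=1 j=0: 3<4, i++
i=2 j=0: 6>4, j++
i=2 j=1: 6<14, i++
i=3 j=1: 7<14, i++
i=4 j=1: 8<14, i++
i=5 j=1: 9<14, i++
i=6 j=1: 10<14, i++
i=7 j=1: 11<14, i++
i=8 j=1: 12<14, i++
i=9 j=1: 14==14 emit, i++,j++
i=10 j=2: 16==16 emit, i++,j++
i=11 j=3: 20<24, i++
i=12 j=3: 23<24, i++
i=13 j=3: 24==24 emit, i++,j++

intersection = [14, 16, 24]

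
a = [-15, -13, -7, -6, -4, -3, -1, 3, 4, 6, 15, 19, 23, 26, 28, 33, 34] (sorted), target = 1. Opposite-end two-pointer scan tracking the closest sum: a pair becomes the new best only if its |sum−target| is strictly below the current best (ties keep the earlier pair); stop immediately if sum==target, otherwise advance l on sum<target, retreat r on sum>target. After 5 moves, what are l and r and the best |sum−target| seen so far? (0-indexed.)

l=0, r=11, best |Δ|=7

[0,16] -15+34=19 d=18 * → r--
[0,15] -15+33=18 d=17 * → r--
[0,14] -15+28=13 d=12 * → r--
[0,13] -15+26=11 d=10 * → r--
[0,12] -15+23=8 d=7 * → r--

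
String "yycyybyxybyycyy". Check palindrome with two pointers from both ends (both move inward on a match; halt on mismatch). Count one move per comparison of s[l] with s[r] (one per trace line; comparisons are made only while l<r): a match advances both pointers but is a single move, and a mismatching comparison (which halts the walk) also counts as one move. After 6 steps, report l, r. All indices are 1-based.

l=1 r=15: 'y'=='y', l++,r--
l=2 r=14: 'y'=='y', l++,r--
l=3 r=13: 'c'=='c', l++,r--
l=4 r=12: 'y'=='y', l++,r--
l=5 r=11: 'y'=='y', l++,r--
l=6 r=10: 'b'=='b', l++,r--

l=7, r=9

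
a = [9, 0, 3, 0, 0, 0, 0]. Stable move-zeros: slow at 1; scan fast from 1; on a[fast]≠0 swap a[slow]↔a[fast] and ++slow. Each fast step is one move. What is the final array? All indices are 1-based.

[9, 3, 0, 0, 0, 0, 0]

slow=1 fast=1: a[fast]=9≠0 swap→a[1]=9, slow++,fast++
slow=2 fast=2: a[fast]=0, fast++
slow=2 fast=3: a[fast]=3≠0 swap→a[2]=3, slow++,fast++
slow=3 fast=4: a[fast]=0, fast++
slow=3 fast=5: a[fast]=0, fast++
slow=3 fast=6: a[fast]=0, fast++
slow=3 fast=7: a[fast]=0, fast++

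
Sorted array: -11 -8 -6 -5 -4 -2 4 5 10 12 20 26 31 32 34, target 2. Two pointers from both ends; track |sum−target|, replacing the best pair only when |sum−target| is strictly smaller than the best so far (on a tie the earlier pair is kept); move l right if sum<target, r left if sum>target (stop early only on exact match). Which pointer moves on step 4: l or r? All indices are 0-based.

r

l=0 r=14: -11+34=23 d=21 *, r--
l=0 r=13: -11+32=21 d=19 *, r--
l=0 r=12: -11+31=20 d=18 *, r--
l=0 r=11: -11+26=15 d=13 *, r--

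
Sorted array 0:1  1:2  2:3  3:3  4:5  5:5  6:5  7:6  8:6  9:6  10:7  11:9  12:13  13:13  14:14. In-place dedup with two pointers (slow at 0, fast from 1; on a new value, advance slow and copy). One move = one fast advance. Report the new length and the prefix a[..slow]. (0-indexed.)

length 9; prefix = [1, 2, 3, 5, 6, 7, 9, 13, 14]

(s=0,f=1) a[fast]=2≠a[slow]=1 write a[1]=2 → slow++,fast++
(s=1,f=2) a[fast]=3≠a[slow]=2 write a[2]=3 → slow++,fast++
(s=2,f=3) a[fast]=3=a[slow] dup → fast++
(s=2,f=4) a[fast]=5≠a[slow]=3 write a[3]=5 → slow++,fast++
(s=3,f=5) a[fast]=5=a[slow] dup → fast++
(s=3,f=6) a[fast]=5=a[slow] dup → fast++
(s=3,f=7) a[fast]=6≠a[slow]=5 write a[4]=6 → slow++,fast++
(s=4,f=8) a[fast]=6=a[slow] dup → fast++
(s=4,f=9) a[fast]=6=a[slow] dup → fast++
(s=4,f=10) a[fast]=7≠a[slow]=6 write a[5]=7 → slow++,fast++
(s=5,f=11) a[fast]=9≠a[slow]=7 write a[6]=9 → slow++,fast++
(s=6,f=12) a[fast]=13≠a[slow]=9 write a[7]=13 → slow++,fast++
(s=7,f=13) a[fast]=13=a[slow] dup → fast++
(s=7,f=14) a[fast]=14≠a[slow]=13 write a[8]=14 → slow++,fast++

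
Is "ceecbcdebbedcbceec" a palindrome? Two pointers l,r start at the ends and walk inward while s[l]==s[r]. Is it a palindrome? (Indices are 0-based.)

palindrome

l=0 r=17: 'c'=='c', l++,r--
l=1 r=16: 'e'=='e', l++,r--
l=2 r=15: 'e'=='e', l++,r--
l=3 r=14: 'c'=='c', l++,r--
l=4 r=13: 'b'=='b', l++,r--
l=5 r=12: 'c'=='c', l++,r--
l=6 r=11: 'd'=='d', l++,r--
l=7 r=10: 'e'=='e', l++,r--
l=8 r=9: 'b'=='b', l++,r--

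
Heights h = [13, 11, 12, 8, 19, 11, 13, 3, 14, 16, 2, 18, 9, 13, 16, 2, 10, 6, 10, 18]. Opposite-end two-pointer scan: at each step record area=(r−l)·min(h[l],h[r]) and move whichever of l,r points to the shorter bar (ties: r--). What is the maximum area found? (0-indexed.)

max area = 270

[0,19] min(13,18)*19=247 best=247 * → l++
[1,19] min(11,18)*18=198 best=247 → l++
[2,19] min(12,18)*17=204 best=247 → l++
[3,19] min(8,18)*16=128 best=247 → l++
[4,19] min(19,18)*15=270 best=270 * → r--
[4,18] min(19,10)*14=140 best=270 → r--
[4,17] min(19,6)*13=78 best=270 → r--
[4,16] min(19,10)*12=120 best=270 → r--
[4,15] min(19,2)*11=22 best=270 → r--
[4,14] min(19,16)*10=160 best=270 → r--
[4,13] min(19,13)*9=117 best=270 → r--
[4,12] min(19,9)*8=72 best=270 → r--
[4,11] min(19,18)*7=126 best=270 → r--
[4,10] min(19,2)*6=12 best=270 → r--
[4,9] min(19,16)*5=80 best=270 → r--
[4,8] min(19,14)*4=56 best=270 → r--
[4,7] min(19,3)*3=9 best=270 → r--
[4,6] min(19,13)*2=26 best=270 → r--
[4,5] min(19,11)*1=11 best=270 → r--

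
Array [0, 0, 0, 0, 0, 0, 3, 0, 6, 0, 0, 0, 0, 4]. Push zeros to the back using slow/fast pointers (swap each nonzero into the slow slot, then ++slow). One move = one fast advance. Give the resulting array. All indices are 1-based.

(s=1,f=1) a[fast]=0 → fast++
(s=1,f=2) a[fast]=0 → fast++
(s=1,f=3) a[fast]=0 → fast++
(s=1,f=4) a[fast]=0 → fast++
(s=1,f=5) a[fast]=0 → fast++
(s=1,f=6) a[fast]=0 → fast++
(s=1,f=7) a[fast]=3≠0 swap→a[1]=3 → slow++,fast++
(s=2,f=8) a[fast]=0 → fast++
(s=2,f=9) a[fast]=6≠0 swap→a[2]=6 → slow++,fast++
(s=3,f=10) a[fast]=0 → fast++
(s=3,f=11) a[fast]=0 → fast++
(s=3,f=12) a[fast]=0 → fast++
(s=3,f=13) a[fast]=0 → fast++
(s=3,f=14) a[fast]=4≠0 swap→a[3]=4 → slow++,fast++

[3, 6, 4, 0, 0, 0, 0, 0, 0, 0, 0, 0, 0, 0]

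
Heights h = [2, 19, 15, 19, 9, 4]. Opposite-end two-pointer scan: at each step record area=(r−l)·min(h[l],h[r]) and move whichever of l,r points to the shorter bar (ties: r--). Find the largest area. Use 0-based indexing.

max area = 38

[0,5] min(2,4)*5=10 best=10 * → l++
[1,5] min(19,4)*4=16 best=16 * → r--
[1,4] min(19,9)*3=27 best=27 * → r--
[1,3] min(19,19)*2=38 best=38 * → r--
[1,2] min(19,15)*1=15 best=38 → r--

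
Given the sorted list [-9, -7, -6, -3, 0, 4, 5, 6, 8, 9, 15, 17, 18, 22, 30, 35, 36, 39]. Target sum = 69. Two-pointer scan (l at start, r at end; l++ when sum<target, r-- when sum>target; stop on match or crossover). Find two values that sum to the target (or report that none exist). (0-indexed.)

l=0 r=17: -9+39=30 <69, l++
l=1 r=17: -7+39=32 <69, l++
l=2 r=17: -6+39=33 <69, l++
l=3 r=17: -3+39=36 <69, l++
l=4 r=17: 0+39=39 <69, l++
l=5 r=17: 4+39=43 <69, l++
l=6 r=17: 5+39=44 <69, l++
l=7 r=17: 6+39=45 <69, l++
l=8 r=17: 8+39=47 <69, l++
l=9 r=17: 9+39=48 <69, l++
l=10 r=17: 15+39=54 <69, l++
l=11 r=17: 17+39=56 <69, l++
l=12 r=17: 18+39=57 <69, l++
l=13 r=17: 22+39=61 <69, l++
l=14 r=17: 30+39=69, found

(30, 39)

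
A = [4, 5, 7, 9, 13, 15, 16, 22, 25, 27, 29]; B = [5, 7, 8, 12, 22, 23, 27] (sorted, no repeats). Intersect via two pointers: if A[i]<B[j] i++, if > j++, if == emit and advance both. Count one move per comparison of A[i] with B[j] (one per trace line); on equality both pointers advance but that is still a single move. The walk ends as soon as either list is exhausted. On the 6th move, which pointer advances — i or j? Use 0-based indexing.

j

[i=0,j=0] 4<5 → i++
[i=1,j=0] 5==5 emit → i++,j++
[i=2,j=1] 7==7 emit → i++,j++
[i=3,j=2] 9>8 → j++
[i=3,j=3] 9<12 → i++
[i=4,j=3] 13>12 → j++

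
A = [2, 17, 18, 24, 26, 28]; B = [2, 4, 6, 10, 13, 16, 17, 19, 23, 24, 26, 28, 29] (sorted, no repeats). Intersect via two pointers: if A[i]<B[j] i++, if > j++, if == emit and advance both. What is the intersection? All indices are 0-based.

intersection = [2, 17, 24, 26, 28]

[i=0,j=0] 2==2 emit → i++,j++
[i=1,j=1] 17>4 → j++
[i=1,j=2] 17>6 → j++
[i=1,j=3] 17>10 → j++
[i=1,j=4] 17>13 → j++
[i=1,j=5] 17>16 → j++
[i=1,j=6] 17==17 emit → i++,j++
[i=2,j=7] 18<19 → i++
[i=3,j=7] 24>19 → j++
[i=3,j=8] 24>23 → j++
[i=3,j=9] 24==24 emit → i++,j++
[i=4,j=10] 26==26 emit → i++,j++
[i=5,j=11] 28==28 emit → i++,j++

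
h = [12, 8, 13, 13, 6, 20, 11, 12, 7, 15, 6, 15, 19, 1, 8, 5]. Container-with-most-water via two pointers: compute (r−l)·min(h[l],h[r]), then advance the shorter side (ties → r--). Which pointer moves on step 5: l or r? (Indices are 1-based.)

l

l=1 r=16: min(12,5)*15=75 best=75 *, r--
l=1 r=15: min(12,8)*14=112 best=112 *, r--
l=1 r=14: min(12,1)*13=13 best=112, r--
l=1 r=13: min(12,19)*12=144 best=144 *, l++
l=2 r=13: min(8,19)*11=88 best=144, l++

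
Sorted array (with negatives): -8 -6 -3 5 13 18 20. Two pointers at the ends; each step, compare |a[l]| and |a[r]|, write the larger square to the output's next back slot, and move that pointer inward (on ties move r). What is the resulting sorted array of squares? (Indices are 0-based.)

[9, 25, 36, 64, 169, 324, 400]

l=0 r=6: |-8|<=|20| out[6]=400, r--
l=0 r=5: |-8|<=|18| out[5]=324, r--
l=0 r=4: |-8|<=|13| out[4]=169, r--
l=0 r=3: |-8|>|5| out[3]=64, l++
l=1 r=3: |-6|>|5| out[2]=36, l++
l=2 r=3: |-3|<=|5| out[1]=25, r--
l=2 r=2: |-3|<=|-3| out[0]=9, r--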